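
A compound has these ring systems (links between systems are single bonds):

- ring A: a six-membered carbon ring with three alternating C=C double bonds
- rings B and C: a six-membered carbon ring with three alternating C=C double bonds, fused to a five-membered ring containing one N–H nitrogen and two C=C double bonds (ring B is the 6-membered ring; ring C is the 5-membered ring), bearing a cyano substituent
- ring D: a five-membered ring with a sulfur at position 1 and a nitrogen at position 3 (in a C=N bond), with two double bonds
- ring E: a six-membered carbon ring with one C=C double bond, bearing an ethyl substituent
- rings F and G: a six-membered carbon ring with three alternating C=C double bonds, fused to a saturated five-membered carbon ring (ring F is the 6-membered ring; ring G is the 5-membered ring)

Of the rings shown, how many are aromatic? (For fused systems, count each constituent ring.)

5

Ring A has a continuous p-orbital overlap around the ring; 3 ring double bonds give 6 π electrons. Since 6 = 4n+2 (n=1), ring A is aromatic (benzene).
Rings B and C form a fused bicyclic system (with one N–H) with 9 sp² atoms and 10 π electrons from ring double bonds plus a heteroatom lone pair. 10 = 4(2)+2, so the system is aromatic and both rings count as aromatic (indole).
Ring D is planar and fully conjugated; 2 ring double bonds (4 π electrons) plus a heteroatom lone pair (2) give 6 π electrons. 6 = 4(1)+2, so ring D is aromatic (thiazole).
Ring E has four sp³ carbons, so it is not fully conjugated — not aromatic (cyclohexene).
Ring F has a continuous p-orbital overlap around the ring; 3 ring double bonds give 6 π electrons. That satisfies 4n+2 with n=1, so ring F is aromatic (benzene ring).
Ring G has three sp³ carbons, so it is not fully conjugated — not aromatic (cyclopentane ring).
Aromatic: A, B, C, D, F. Total: 5.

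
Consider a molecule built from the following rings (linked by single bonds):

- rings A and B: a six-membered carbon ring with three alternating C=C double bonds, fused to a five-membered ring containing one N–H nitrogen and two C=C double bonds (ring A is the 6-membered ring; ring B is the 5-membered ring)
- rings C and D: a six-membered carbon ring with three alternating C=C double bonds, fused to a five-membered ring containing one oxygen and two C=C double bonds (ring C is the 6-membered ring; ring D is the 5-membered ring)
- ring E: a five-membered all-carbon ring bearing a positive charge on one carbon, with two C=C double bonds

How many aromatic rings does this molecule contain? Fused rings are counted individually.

Rings A and B form a fused bicyclic system (with one N–H) with 9 sp² atoms and 10 π electrons from ring double bonds plus a heteroatom lone pair. 10 = 4(2)+2, so the system is aromatic and both rings count as aromatic (indole).
Rings C and D form a fused bicyclic system (with one oxygen) with 9 sp² atoms and 10 π electrons from ring double bonds plus a heteroatom lone pair. 10 = 4(2)+2, so the system is aromatic and both rings count as aromatic (benzofuran).
Ring E has only sp² ring atoms; a planar conformation would have a fully conjugated π system of 4 electrons. But 4 = 4(1), which is 4n not 4n+2, so ring E is not aromatic (cyclopentadienyl cation).
Aromatic: A, B, C, D. Total: 4.

4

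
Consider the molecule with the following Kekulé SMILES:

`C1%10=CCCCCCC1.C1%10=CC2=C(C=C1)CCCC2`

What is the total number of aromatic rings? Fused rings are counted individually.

The SMILES encodes an eight-membered carbon ring with one C=C double bond; a six-membered carbon ring with three alternating C=C double bonds, fused to a saturated six-membered carbon ring.
The 8-membered ring has six sp³ carbons, so it is not fully conjugated — not aromatic (cyclooctene).
The 6-membered ring has a continuous p-orbital overlap around the ring; 3 ring double bonds give 6 π electrons. That satisfies 4n+2 with n=1, so it is aromatic (benzene ring).
The second 6-membered ring has four sp³ carbons, so it is not fully conjugated — not aromatic (cyclohexane ring).
1 of the 3 rings is aromatic. Total: 1.

1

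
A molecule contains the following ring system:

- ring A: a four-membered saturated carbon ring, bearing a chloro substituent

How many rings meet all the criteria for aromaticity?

Ring A has only sp³ atoms, so it is not fully conjugated — not aromatic (cyclobutane).

0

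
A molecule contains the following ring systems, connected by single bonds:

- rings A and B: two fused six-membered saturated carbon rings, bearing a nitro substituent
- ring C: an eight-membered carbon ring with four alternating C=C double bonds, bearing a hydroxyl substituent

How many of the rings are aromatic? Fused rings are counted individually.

Ring A has only sp³ atoms, so it is not fully conjugated — not aromatic (cyclohexane ring).
Ring B has only sp³ atoms, so it is not fully conjugated — not aromatic (cyclohexane ring).
Ring C has only sp² ring atoms; a planar conformation would have a fully conjugated π system of 8 electrons. But 8 = 4(2), which is 4n not 4n+2, so ring C is not aromatic (cyclooctatetraene) — cyclooctatetraene distorts into a non-planar tub to avoid antiaromaticity.
No ring is aromatic. Total: 0.

0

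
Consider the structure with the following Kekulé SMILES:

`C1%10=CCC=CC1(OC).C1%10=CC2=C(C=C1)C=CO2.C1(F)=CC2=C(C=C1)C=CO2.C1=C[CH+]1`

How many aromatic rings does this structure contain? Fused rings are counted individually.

The SMILES encodes a six-membered carbon ring with two isolated C=C double bonds and two sp³ carbons; a six-membered carbon ring with three alternating C=C double bonds, fused to a five-membered ring containing one oxygen and two C=C double bonds; a six-membered carbon ring with three alternating C=C double bonds, fused to a five-membered ring containing one oxygen and two C=C double bonds; a three-membered all-carbon ring bearing a positive charge on one carbon, with one C=C double bond.
The 6-membered ring has two sp³ carbons, so it is not fully conjugated — not aromatic (1,4-cyclohexadiene).
The fused 6/5-membered bicyclic (with one oxygen) is a single π system with 9 sp² atoms and 10 π electrons from ring double bonds plus a heteroatom lone pair. 10 = 4(2)+2, so the system is aromatic and both rings count as aromatic (benzofuran).
The fused 6/5-membered bicyclic (with one oxygen) is a single π system with 9 sp² atoms and 10 π electrons from ring double bonds plus a heteroatom lone pair. 10 = 4(2)+2, so the system is aromatic and both rings count as aromatic (benzofuran).
The 3-membered ring has a continuous p-orbital overlap around the ring; 1 ring double bond (2 π electrons) plus the carbocation's empty p orbital (0, but keeps the ring conjugated) give 2 π electrons. Since 2 = 4n+2 (n=0), it is aromatic (cyclopropenyl cation).
5 of the 6 rings are aromatic. Total: 5.

5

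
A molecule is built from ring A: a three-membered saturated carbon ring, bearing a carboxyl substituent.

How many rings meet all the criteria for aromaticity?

Ring A has only sp³ atoms, so it is not fully conjugated — not aromatic (cyclopropane).

0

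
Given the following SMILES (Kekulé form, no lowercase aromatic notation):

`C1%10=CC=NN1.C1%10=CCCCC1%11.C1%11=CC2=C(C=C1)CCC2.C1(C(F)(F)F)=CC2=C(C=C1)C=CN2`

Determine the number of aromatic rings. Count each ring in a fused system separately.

The SMILES encodes a five-membered ring with two adjacent nitrogens (one bearing H, one in a double bond) and two double bonds; a six-membered carbon ring with one C=C double bond; a six-membered carbon ring with three alternating C=C double bonds, fused to a saturated five-membered carbon ring; a six-membered carbon ring with three alternating C=C double bonds, fused to a five-membered ring containing one N–H nitrogen and two C=C double bonds.
The 5-membered ring with two adjacent nitrogens (one N–H, one =N–) is planar and fully conjugated; 2 ring double bonds (4 π electrons) plus a heteroatom lone pair (2) give 6 π electrons. 6 = 4(1)+2, so it is aromatic (pyrazole).
The 6-membered ring has four sp³ carbons, so it is not fully conjugated — not aromatic (cyclohexene).
The second 6-membered ring is planar and fully conjugated; 3 ring double bonds give 6 π electrons. 6 = 4(1)+2, so it is aromatic (benzene ring).
The 5-membered ring has three sp³ carbons, so it is not fully conjugated — not aromatic (cyclopentane ring).
The fused 6/5-membered bicyclic (with one N–H) is a single π system with 9 sp² atoms and 10 π electrons from ring double bonds plus a heteroatom lone pair. 10 = 4(2)+2, so the system is aromatic and both rings count as aromatic (indole).
4 of the 6 rings are aromatic. Total: 4.

4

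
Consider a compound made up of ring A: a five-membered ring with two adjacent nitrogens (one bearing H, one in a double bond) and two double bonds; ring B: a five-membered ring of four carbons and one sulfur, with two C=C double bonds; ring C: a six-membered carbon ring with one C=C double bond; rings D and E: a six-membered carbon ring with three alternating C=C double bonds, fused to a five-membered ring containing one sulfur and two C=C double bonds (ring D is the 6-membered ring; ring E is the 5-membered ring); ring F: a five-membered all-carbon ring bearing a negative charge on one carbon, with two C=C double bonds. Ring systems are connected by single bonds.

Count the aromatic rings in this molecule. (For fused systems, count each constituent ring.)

Ring A is planar and fully conjugated; 2 ring double bonds (4 π electrons) plus a heteroatom lone pair (2) give 6 π electrons. 6 = 4(1)+2, so ring A is aromatic (pyrazole).
Ring B has a continuous p-orbital overlap around the ring; 2 ring double bonds (4 π electrons) plus a heteroatom lone pair (2) give 6 π electrons. Since 6 = 4n+2 (n=1), ring B is aromatic (thiophene).
Ring C has four sp³ carbons, so it is not fully conjugated — not aromatic (cyclohexene).
Rings D and E form a fused bicyclic system (with one sulfur) with 9 sp² atoms and 10 π electrons from ring double bonds plus a heteroatom lone pair. 10 = 4(2)+2, so the system is aromatic and both rings count as aromatic (benzothiophene).
Ring F is planar and fully conjugated; 2 ring double bonds (4 π electrons) plus the carbanion lone pair (2) give 6 π electrons. That satisfies 4n+2 with n=1, so ring F is aromatic (cyclopentadienyl anion).
Aromatic: A, B, D, E, F. Total: 5.

5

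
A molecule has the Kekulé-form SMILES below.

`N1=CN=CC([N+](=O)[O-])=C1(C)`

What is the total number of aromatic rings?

The SMILES encodes a six-membered ring with nitrogens at positions 1 and 3 and three alternating double bonds.
The 6-membered ring with two nitrogens (1,3) is planar and fully conjugated; 3 ring double bonds give 6 π electrons. That satisfies 4n+2 with n=1, so it is aromatic (pyrimidine).

1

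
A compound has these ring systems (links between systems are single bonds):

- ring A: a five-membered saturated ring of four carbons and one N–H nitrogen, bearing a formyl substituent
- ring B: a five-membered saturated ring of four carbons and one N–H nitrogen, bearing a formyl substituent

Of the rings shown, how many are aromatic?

Ring A has only sp³ atoms, so it is not fully conjugated — not aromatic (pyrrolidine).
Ring B has only sp³ atoms, so it is not fully conjugated — not aromatic (pyrrolidine).
No ring is aromatic. Total: 0.

0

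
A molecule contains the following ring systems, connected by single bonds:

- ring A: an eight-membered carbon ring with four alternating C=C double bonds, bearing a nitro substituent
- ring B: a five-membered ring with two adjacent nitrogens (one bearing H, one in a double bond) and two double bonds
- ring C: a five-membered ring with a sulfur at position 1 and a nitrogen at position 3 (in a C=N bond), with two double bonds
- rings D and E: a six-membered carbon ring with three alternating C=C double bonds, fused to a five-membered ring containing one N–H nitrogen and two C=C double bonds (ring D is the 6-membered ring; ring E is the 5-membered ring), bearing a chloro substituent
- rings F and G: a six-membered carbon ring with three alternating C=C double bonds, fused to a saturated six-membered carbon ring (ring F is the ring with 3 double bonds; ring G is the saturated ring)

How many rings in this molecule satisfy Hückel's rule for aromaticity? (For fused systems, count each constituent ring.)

5

Ring A has only sp² ring atoms; a planar conformation would have a fully conjugated π system of 8 electrons. But 8 = 4(2), which is 4n not 4n+2, so ring A is not aromatic (cyclooctatetraene) — cyclooctatetraene distorts into a non-planar tub to avoid antiaromaticity.
Ring B has a continuous p-orbital overlap around the ring; 2 ring double bonds (4 π electrons) plus a heteroatom lone pair (2) give 6 π electrons. 6 = 4(1)+2, so ring B is aromatic (pyrazole).
Ring C is fully conjugated (every ring atom contributes a p orbital); 2 ring double bonds (4 π electrons) plus a heteroatom lone pair (2) give 6 π electrons. That satisfies 4n+2 with n=1, so ring C is aromatic (thiazole).
Rings D and E form a fused bicyclic system (with one N–H) with 9 sp² atoms and 10 π electrons from ring double bonds plus a heteroatom lone pair. 10 = 4(2)+2, so the system is aromatic and both rings count as aromatic (indole).
Ring F has a continuous p-orbital overlap around the ring; 3 ring double bonds give 6 π electrons. Since 6 = 4n+2 (n=1), ring F is aromatic (benzene ring).
Ring G has four sp³ carbons, so it is not fully conjugated — not aromatic (cyclohexane ring).
Aromatic: B, C, D, E, F. Total: 5.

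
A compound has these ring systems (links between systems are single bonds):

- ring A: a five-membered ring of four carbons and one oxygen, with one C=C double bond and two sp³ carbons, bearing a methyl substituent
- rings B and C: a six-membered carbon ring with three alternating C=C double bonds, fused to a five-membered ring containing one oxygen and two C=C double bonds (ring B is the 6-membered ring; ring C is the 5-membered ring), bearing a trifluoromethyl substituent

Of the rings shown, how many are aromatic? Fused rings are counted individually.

Ring A has two sp³ carbons, so it is not fully conjugated — not aromatic (2,3-dihydrofuran).
Rings B and C form a fused bicyclic system (with one oxygen) with 9 sp² atoms and 10 π electrons from ring double bonds plus a heteroatom lone pair. 10 = 4(2)+2, so the system is aromatic and both rings count as aromatic (benzofuran).
Aromatic: B, C. Total: 2.

2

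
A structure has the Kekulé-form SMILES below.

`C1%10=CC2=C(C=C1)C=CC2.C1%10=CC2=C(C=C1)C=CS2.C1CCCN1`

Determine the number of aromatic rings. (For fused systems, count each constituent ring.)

3

The SMILES encodes a six-membered carbon ring with three alternating C=C double bonds, fused to a five-membered carbon ring containing one C=C double bond and one sp³ carbon; a six-membered carbon ring with three alternating C=C double bonds, fused to a five-membered ring containing one sulfur and two C=C double bonds; a five-membered saturated ring of four carbons and one N–H nitrogen.
The 6-membered ring is planar and fully conjugated; 3 ring double bonds give 6 π electrons. Since 6 = 4n+2 (n=1), it is aromatic (benzene ring).
The 5-membered ring has one sp³ carbon, so it is not fully conjugated — not aromatic (cyclopentene ring).
The fused 6/5-membered bicyclic (with one sulfur) is a single π system with 9 sp² atoms and 10 π electrons from ring double bonds plus a heteroatom lone pair. 10 = 4(2)+2, so the system is aromatic and both rings count as aromatic (benzothiophene).
The 5-membered ring with one N–H has only sp³ atoms, so it is not fully conjugated — not aromatic (pyrrolidine).
3 of the 5 rings are aromatic. Total: 3.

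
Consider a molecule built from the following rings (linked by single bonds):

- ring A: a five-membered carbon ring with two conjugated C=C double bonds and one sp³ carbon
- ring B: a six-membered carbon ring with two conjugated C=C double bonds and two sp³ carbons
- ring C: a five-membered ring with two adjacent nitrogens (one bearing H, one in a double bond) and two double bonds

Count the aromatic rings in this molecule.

Ring A has one sp³ carbon, so it is not fully conjugated — not aromatic (cyclopentadiene).
Ring B has two sp³ carbons, so it is not fully conjugated — not aromatic (1,3-cyclohexadiene).
Ring C has a continuous p-orbital overlap around the ring; 2 ring double bonds (4 π electrons) plus a heteroatom lone pair (2) give 6 π electrons. 6 = 4(1)+2, so ring C is aromatic (pyrazole).
Aromatic: C. Total: 1.

1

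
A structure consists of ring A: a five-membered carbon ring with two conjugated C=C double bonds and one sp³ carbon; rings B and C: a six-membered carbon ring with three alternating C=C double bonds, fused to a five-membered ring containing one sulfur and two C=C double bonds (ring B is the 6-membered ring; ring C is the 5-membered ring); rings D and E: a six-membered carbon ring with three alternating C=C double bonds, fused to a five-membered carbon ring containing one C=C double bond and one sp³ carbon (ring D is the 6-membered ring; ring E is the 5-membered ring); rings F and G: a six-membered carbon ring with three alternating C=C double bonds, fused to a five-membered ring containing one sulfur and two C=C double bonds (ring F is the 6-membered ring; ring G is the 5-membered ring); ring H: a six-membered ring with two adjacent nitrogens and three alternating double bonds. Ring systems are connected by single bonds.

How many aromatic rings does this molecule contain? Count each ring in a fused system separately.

Ring A has one sp³ carbon, so it is not fully conjugated — not aromatic (cyclopentadiene).
Rings B and C form a fused bicyclic system (with one sulfur) with 9 sp² atoms and 10 π electrons from ring double bonds plus a heteroatom lone pair. 10 = 4(2)+2, so the system is aromatic and both rings count as aromatic (benzothiophene).
Ring D is planar and fully conjugated; 3 ring double bonds give 6 π electrons. Since 6 = 4n+2 (n=1), ring D is aromatic (benzene ring).
Ring E has one sp³ carbon, so it is not fully conjugated — not aromatic (cyclopentene ring).
Rings F and G form a fused bicyclic system (with one sulfur) with 9 sp² atoms and 10 π electrons from ring double bonds plus a heteroatom lone pair. 10 = 4(2)+2, so the system is aromatic and both rings count as aromatic (benzothiophene).
Ring H is planar and fully conjugated; 3 ring double bonds give 6 π electrons. Since 6 = 4n+2 (n=1), ring H is aromatic (pyridazine).
Aromatic: B, C, D, F, G, H. Total: 6.

6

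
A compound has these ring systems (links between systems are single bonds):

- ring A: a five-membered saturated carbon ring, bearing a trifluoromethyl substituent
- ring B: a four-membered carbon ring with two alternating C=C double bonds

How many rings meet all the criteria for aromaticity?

0

Ring A has only sp³ atoms, so it is not fully conjugated — not aromatic (cyclopentane).
Ring B has only sp² ring atoms; a planar conformation would have a fully conjugated π system of 4 electrons. But 4 = 4(1), which is 4n not 4n+2, so ring B is not aromatic (cyclobutadiene) — cyclobutadiene is antiaromatic and distorts to a rectangle.
No ring is aromatic. Total: 0.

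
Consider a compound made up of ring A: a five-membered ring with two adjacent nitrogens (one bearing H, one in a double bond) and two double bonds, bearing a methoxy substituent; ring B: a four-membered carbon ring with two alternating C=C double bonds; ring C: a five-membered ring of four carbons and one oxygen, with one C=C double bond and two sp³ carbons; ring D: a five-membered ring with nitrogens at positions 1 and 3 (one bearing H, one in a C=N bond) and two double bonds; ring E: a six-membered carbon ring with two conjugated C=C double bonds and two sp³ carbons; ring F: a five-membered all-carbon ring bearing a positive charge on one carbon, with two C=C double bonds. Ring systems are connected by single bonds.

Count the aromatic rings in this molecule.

2

Ring A is fully conjugated (every ring atom contributes a p orbital); 2 ring double bonds (4 π electrons) plus a heteroatom lone pair (2) give 6 π electrons. 6 = 4(1)+2, so ring A is aromatic (pyrazole).
Ring B has only sp² ring atoms; a planar conformation would have a fully conjugated π system of 4 electrons. But 4 = 4(1), which is 4n not 4n+2, so ring B is not aromatic (cyclobutadiene) — cyclobutadiene is antiaromatic and distorts to a rectangle.
Ring C has two sp³ carbons, so it is not fully conjugated — not aromatic (2,3-dihydrofuran).
Ring D is fully conjugated (every ring atom contributes a p orbital); 2 ring double bonds (4 π electrons) plus a heteroatom lone pair (2) give 6 π electrons. Since 6 = 4n+2 (n=1), ring D is aromatic (imidazole).
Ring E has two sp³ carbons, so it is not fully conjugated — not aromatic (1,3-cyclohexadiene).
Ring F has only sp² ring atoms; a planar conformation would have a fully conjugated π system of 4 electrons. But 4 = 4(1), which is 4n not 4n+2, so ring F is not aromatic (cyclopentadienyl cation).
Aromatic: A, D. Total: 2.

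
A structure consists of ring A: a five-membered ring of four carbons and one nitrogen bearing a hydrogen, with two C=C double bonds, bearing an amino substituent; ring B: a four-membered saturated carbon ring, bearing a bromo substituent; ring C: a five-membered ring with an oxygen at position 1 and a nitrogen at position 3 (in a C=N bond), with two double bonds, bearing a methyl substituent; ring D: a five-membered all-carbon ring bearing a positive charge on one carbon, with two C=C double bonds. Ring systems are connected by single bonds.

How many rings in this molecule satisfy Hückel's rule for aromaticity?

2

Ring A is planar and fully conjugated; 2 ring double bonds (4 π electrons) plus a heteroatom lone pair (2) give 6 π electrons. Since 6 = 4n+2 (n=1), ring A is aromatic (pyrrole).
Ring B has only sp³ atoms, so it is not fully conjugated — not aromatic (cyclobutane).
Ring C is planar and fully conjugated; 2 ring double bonds (4 π electrons) plus a heteroatom lone pair (2) give 6 π electrons. 6 = 4(1)+2, so ring C is aromatic (oxazole).
Ring D has only sp² ring atoms; a planar conformation would have a fully conjugated π system of 4 electrons. But 4 = 4(1), which is 4n not 4n+2, so ring D is not aromatic (cyclopentadienyl cation).
Aromatic: A, C. Total: 2.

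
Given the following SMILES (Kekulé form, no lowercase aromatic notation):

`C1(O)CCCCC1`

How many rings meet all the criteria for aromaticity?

The SMILES encodes a six-membered saturated carbon ring.
The 6-membered ring has only sp³ atoms, so it is not fully conjugated — not aromatic (cyclohexane).

0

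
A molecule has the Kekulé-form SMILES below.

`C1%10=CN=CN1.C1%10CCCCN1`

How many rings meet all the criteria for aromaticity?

1

The SMILES encodes a five-membered ring with nitrogens at positions 1 and 3 (one bearing H, one in a C=N bond) and two double bonds; a six-membered saturated ring of five carbons and one N–H nitrogen.
The 5-membered ring with two nitrogens (one N–H, one =N–) is fully conjugated (every ring atom contributes a p orbital); 2 ring double bonds (4 π electrons) plus a heteroatom lone pair (2) give 6 π electrons. 6 = 4(1)+2, so it is aromatic (imidazole).
The 6-membered ring with one N–H has only sp³ atoms, so it is not fully conjugated — not aromatic (piperidine).
1 of the 2 rings is aromatic. Total: 1.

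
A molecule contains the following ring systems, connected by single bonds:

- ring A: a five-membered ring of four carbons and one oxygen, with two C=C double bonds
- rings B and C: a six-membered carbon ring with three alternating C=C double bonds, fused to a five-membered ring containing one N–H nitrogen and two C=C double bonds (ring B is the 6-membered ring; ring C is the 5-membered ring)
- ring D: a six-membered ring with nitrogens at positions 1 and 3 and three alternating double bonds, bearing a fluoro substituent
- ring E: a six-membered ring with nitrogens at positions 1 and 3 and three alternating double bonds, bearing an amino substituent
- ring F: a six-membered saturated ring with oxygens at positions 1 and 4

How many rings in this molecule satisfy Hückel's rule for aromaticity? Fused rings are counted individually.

Ring A has a continuous p-orbital overlap around the ring; 2 ring double bonds (4 π electrons) plus a heteroatom lone pair (2) give 6 π electrons. 6 = 4(1)+2, so ring A is aromatic (furan).
Rings B and C form a fused bicyclic system (with one N–H) with 9 sp² atoms and 10 π electrons from ring double bonds plus a heteroatom lone pair. 10 = 4(2)+2, so the system is aromatic and both rings count as aromatic (indole).
Ring D is fully conjugated (every ring atom contributes a p orbital); 3 ring double bonds give 6 π electrons. Since 6 = 4n+2 (n=1), ring D is aromatic (pyrimidine).
Ring E is fully conjugated (every ring atom contributes a p orbital); 3 ring double bonds give 6 π electrons. Since 6 = 4n+2 (n=1), ring E is aromatic (pyrimidine).
Ring F has only sp³ atoms, so it is not fully conjugated — not aromatic (1,4-dioxane).
Aromatic: A, B, C, D, E. Total: 5.

5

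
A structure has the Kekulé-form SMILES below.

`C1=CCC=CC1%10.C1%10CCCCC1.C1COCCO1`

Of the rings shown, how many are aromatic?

The SMILES encodes a six-membered carbon ring with two isolated C=C double bonds and two sp³ carbons; a six-membered saturated carbon ring; a six-membered saturated ring with oxygens at positions 1 and 4.
The 6-membered ring has two sp³ carbons, so it is not fully conjugated — not aromatic (1,4-cyclohexadiene).
The second 6-membered ring has only sp³ atoms, so it is not fully conjugated — not aromatic (cyclohexane).
The 6-membered ring with two oxygens (1,4) has only sp³ atoms, so it is not fully conjugated — not aromatic (1,4-dioxane).
None of the rings are aromatic. Total: 0.

0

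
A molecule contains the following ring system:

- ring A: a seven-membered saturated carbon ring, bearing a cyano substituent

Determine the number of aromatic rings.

0

Ring A has only sp³ atoms, so it is not fully conjugated — not aromatic (cycloheptane).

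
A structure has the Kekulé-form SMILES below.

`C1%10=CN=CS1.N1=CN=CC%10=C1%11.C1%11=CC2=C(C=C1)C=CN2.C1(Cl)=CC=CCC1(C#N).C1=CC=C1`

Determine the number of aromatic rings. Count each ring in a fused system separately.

The SMILES encodes a five-membered ring with a sulfur at position 1 and a nitrogen at position 3 (in a C=N bond), with two double bonds; a six-membered ring with nitrogens at positions 1 and 3 and three alternating double bonds; a six-membered carbon ring with three alternating C=C double bonds, fused to a five-membered ring containing one N–H nitrogen and two C=C double bonds; a six-membered carbon ring with two conjugated C=C double bonds and two sp³ carbons; a four-membered carbon ring with two alternating C=C double bonds.
The 5-membered ring with one sulfur and one =N– is planar and fully conjugated; 2 ring double bonds (4 π electrons) plus a heteroatom lone pair (2) give 6 π electrons. 6 = 4(1)+2, so it is aromatic (thiazole).
The 6-membered ring with two nitrogens (1,3) is fully conjugated (every ring atom contributes a p orbital); 3 ring double bonds give 6 π electrons. Since 6 = 4n+2 (n=1), it is aromatic (pyrimidine).
The fused 6/5-membered bicyclic (with one N–H) is a single π system with 9 sp² atoms and 10 π electrons from ring double bonds plus a heteroatom lone pair. 10 = 4(2)+2, so the system is aromatic and both rings count as aromatic (indole).
The 6-membered ring has two sp³ carbons, so it is not fully conjugated — not aromatic (1,3-cyclohexadiene).
The 4-membered ring has only sp² ring atoms; a planar conformation would have a fully conjugated π system of 4 electrons. But 4 = 4(1), which is 4n not 4n+2, so it is not aromatic (cyclobutadiene) — cyclobutadiene is antiaromatic and distorts to a rectangle.
4 of the 6 rings are aromatic. Total: 4.

4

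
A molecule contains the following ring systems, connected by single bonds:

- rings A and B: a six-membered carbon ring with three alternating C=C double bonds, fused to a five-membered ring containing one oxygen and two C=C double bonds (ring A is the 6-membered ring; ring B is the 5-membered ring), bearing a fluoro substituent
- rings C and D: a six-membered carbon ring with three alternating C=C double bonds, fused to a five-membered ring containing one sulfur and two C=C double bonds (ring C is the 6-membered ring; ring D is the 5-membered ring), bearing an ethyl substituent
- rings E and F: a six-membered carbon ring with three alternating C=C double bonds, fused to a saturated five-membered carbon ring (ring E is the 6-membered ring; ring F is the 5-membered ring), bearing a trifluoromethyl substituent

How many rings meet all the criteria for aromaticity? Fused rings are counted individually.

Rings A and B form a fused bicyclic system (with one oxygen) with 9 sp² atoms and 10 π electrons from ring double bonds plus a heteroatom lone pair. 10 = 4(2)+2, so the system is aromatic and both rings count as aromatic (benzofuran).
Rings C and D form a fused bicyclic system (with one sulfur) with 9 sp² atoms and 10 π electrons from ring double bonds plus a heteroatom lone pair. 10 = 4(2)+2, so the system is aromatic and both rings count as aromatic (benzothiophene).
Ring E has a continuous p-orbital overlap around the ring; 3 ring double bonds give 6 π electrons. That satisfies 4n+2 with n=1, so ring E is aromatic (benzene ring).
Ring F has three sp³ carbons, so it is not fully conjugated — not aromatic (cyclopentane ring).
Aromatic: A, B, C, D, E. Total: 5.

5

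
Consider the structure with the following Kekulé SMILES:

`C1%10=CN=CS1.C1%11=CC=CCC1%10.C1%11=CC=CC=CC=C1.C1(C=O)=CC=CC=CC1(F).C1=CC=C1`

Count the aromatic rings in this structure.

The SMILES encodes a five-membered ring with a sulfur at position 1 and a nitrogen at position 3 (in a C=N bond), with two double bonds; a six-membered carbon ring with two conjugated C=C double bonds and two sp³ carbons; an eight-membered carbon ring with four alternating C=C double bonds; a seven-membered carbon ring with three C=C double bonds and one sp³ carbon; a four-membered carbon ring with two alternating C=C double bonds.
The 5-membered ring with one sulfur and one =N– is planar and fully conjugated; 2 ring double bonds (4 π electrons) plus a heteroatom lone pair (2) give 6 π electrons. That satisfies 4n+2 with n=1, so it is aromatic (thiazole).
The 6-membered ring has two sp³ carbons, so it is not fully conjugated — not aromatic (1,3-cyclohexadiene).
The 8-membered ring has only sp² ring atoms; a planar conformation would have a fully conjugated π system of 8 electrons. But 8 = 4(2), which is 4n not 4n+2, so it is not aromatic (cyclooctatetraene) — cyclooctatetraene distorts into a non-planar tub to avoid antiaromaticity.
The 7-membered ring has one sp³ carbon, so it is not fully conjugated — not aromatic (cycloheptatriene).
The 4-membered ring has only sp² ring atoms; a planar conformation would have a fully conjugated π system of 4 electrons. But 4 = 4(1), which is 4n not 4n+2, so it is not aromatic (cyclobutadiene) — cyclobutadiene is antiaromatic and distorts to a rectangle.
1 of the 5 rings is aromatic. Total: 1.

1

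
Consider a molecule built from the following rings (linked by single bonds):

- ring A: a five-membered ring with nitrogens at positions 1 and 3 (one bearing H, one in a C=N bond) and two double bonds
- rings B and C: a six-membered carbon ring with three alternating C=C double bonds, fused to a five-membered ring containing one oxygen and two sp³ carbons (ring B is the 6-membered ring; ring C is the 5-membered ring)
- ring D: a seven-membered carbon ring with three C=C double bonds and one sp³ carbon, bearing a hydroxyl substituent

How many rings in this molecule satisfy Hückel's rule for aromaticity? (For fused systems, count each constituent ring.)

Ring A has a continuous p-orbital overlap around the ring; 2 ring double bonds (4 π electrons) plus a heteroatom lone pair (2) give 6 π electrons. 6 = 4(1)+2, so ring A is aromatic (imidazole).
Ring B has a continuous p-orbital overlap around the ring; 3 ring double bonds give 6 π electrons. Since 6 = 4n+2 (n=1), ring B is aromatic (benzene ring).
Ring C has two sp³ carbons, so it is not fully conjugated — not aromatic (oxolane ring).
Ring D has one sp³ carbon, so it is not fully conjugated — not aromatic (cycloheptatriene).
Aromatic: A, B. Total: 2.

2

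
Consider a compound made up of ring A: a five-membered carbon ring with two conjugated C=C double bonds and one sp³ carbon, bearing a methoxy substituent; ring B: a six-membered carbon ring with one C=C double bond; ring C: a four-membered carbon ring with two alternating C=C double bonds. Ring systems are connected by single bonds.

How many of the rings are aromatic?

Ring A has one sp³ carbon, so it is not fully conjugated — not aromatic (cyclopentadiene).
Ring B has four sp³ carbons, so it is not fully conjugated — not aromatic (cyclohexene).
Ring C has only sp² ring atoms; a planar conformation would have a fully conjugated π system of 4 electrons. But 4 = 4(1), which is 4n not 4n+2, so ring C is not aromatic (cyclobutadiene) — cyclobutadiene is antiaromatic and distorts to a rectangle.
No ring is aromatic. Total: 0.

0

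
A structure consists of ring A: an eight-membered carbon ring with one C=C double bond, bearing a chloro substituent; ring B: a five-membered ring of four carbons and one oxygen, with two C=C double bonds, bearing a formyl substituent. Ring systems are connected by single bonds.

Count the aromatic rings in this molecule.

Ring A has six sp³ carbons, so it is not fully conjugated — not aromatic (cyclooctene).
Ring B is planar and fully conjugated; 2 ring double bonds (4 π electrons) plus a heteroatom lone pair (2) give 6 π electrons. Since 6 = 4n+2 (n=1), ring B is aromatic (furan).
Aromatic: B. Total: 1.

1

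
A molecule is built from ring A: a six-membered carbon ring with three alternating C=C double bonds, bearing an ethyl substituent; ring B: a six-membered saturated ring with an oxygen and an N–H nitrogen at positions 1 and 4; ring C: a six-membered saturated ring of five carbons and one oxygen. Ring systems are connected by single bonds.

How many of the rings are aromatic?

Ring A has a continuous p-orbital overlap around the ring; 3 ring double bonds give 6 π electrons. Since 6 = 4n+2 (n=1), ring A is aromatic (benzene).
Ring B has only sp³ atoms, so it is not fully conjugated — not aromatic (morpholine).
Ring C has only sp³ atoms, so it is not fully conjugated — not aromatic (tetrahydropyran).
Aromatic: A. Total: 1.

1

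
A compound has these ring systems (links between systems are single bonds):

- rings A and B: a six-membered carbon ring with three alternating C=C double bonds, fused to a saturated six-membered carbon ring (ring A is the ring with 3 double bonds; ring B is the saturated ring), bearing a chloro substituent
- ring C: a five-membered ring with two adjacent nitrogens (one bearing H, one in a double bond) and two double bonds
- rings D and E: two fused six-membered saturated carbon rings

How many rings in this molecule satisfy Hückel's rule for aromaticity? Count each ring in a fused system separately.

2

Ring A is fully conjugated (every ring atom contributes a p orbital); 3 ring double bonds give 6 π electrons. 6 = 4(1)+2, so ring A is aromatic (benzene ring).
Ring B has four sp³ carbons, so it is not fully conjugated — not aromatic (cyclohexane ring).
Ring C has a continuous p-orbital overlap around the ring; 2 ring double bonds (4 π electrons) plus a heteroatom lone pair (2) give 6 π electrons. That satisfies 4n+2 with n=1, so ring C is aromatic (pyrazole).
Ring D has only sp³ atoms, so it is not fully conjugated — not aromatic (cyclohexane ring).
Ring E has only sp³ atoms, so it is not fully conjugated — not aromatic (cyclohexane ring).
Aromatic: A, C. Total: 2.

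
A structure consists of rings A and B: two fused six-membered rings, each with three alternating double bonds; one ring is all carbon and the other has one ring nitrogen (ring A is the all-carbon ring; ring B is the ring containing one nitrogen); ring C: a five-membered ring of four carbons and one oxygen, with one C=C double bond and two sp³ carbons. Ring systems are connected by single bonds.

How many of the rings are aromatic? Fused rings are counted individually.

Rings A and B form a fused bicyclic system (with one nitrogen) with 10 sp² atoms and 10 π electrons from ring double bonds. 10 = 4(2)+2, so the system is aromatic and both rings count as aromatic (quinoline).
Ring C has two sp³ carbons, so it is not fully conjugated — not aromatic (2,3-dihydrofuran).
Aromatic: A, B. Total: 2.

2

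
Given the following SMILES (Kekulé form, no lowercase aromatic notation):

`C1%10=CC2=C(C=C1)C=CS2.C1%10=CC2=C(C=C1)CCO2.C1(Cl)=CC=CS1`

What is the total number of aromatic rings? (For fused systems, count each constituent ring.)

4

The SMILES encodes a six-membered carbon ring with three alternating C=C double bonds, fused to a five-membered ring containing one sulfur and two C=C double bonds; a six-membered carbon ring with three alternating C=C double bonds, fused to a five-membered ring containing one oxygen and two sp³ carbons; a five-membered ring of four carbons and one sulfur, with two C=C double bonds.
The fused 6/5-membered bicyclic (with one sulfur) is a single π system with 9 sp² atoms and 10 π electrons from ring double bonds plus a heteroatom lone pair. 10 = 4(2)+2, so the system is aromatic and both rings count as aromatic (benzothiophene).
The 6-membered ring is fully conjugated (every ring atom contributes a p orbital); 3 ring double bonds give 6 π electrons. That satisfies 4n+2 with n=1, so it is aromatic (benzene ring).
The 5-membered ring with one oxygen has two sp³ carbons, so it is not fully conjugated — not aromatic (oxolane ring).
The 5-membered ring with one sulfur has a continuous p-orbital overlap around the ring; 2 ring double bonds (4 π electrons) plus a heteroatom lone pair (2) give 6 π electrons. That satisfies 4n+2 with n=1, so it is aromatic (thiophene).
4 of the 5 rings are aromatic. Total: 4.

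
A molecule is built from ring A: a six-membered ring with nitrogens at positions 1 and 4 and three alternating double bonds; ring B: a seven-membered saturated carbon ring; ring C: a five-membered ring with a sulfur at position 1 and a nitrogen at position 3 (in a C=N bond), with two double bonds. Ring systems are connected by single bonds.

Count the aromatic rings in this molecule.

2

Ring A has a continuous p-orbital overlap around the ring; 3 ring double bonds give 6 π electrons. 6 = 4(1)+2, so ring A is aromatic (pyrazine).
Ring B has only sp³ atoms, so it is not fully conjugated — not aromatic (cycloheptane).
Ring C is planar and fully conjugated; 2 ring double bonds (4 π electrons) plus a heteroatom lone pair (2) give 6 π electrons. Since 6 = 4n+2 (n=1), ring C is aromatic (thiazole).
Aromatic: A, C. Total: 2.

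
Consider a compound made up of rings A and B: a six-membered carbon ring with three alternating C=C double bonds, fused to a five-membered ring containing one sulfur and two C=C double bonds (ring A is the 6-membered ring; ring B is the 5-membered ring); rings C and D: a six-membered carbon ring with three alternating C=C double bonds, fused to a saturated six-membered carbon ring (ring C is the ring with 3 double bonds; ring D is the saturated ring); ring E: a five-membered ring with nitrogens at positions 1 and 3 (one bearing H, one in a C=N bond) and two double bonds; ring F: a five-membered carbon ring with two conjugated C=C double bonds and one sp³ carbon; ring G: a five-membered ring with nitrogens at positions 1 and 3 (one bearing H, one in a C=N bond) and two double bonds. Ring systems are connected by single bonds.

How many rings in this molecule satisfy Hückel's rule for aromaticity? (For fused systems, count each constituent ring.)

5

Rings A and B form a fused bicyclic system (with one sulfur) with 9 sp² atoms and 10 π electrons from ring double bonds plus a heteroatom lone pair. 10 = 4(2)+2, so the system is aromatic and both rings count as aromatic (benzothiophene).
Ring C is fully conjugated (every ring atom contributes a p orbital); 3 ring double bonds give 6 π electrons. That satisfies 4n+2 with n=1, so ring C is aromatic (benzene ring).
Ring D has four sp³ carbons, so it is not fully conjugated — not aromatic (cyclohexane ring).
Ring E has a continuous p-orbital overlap around the ring; 2 ring double bonds (4 π electrons) plus a heteroatom lone pair (2) give 6 π electrons. That satisfies 4n+2 with n=1, so ring E is aromatic (imidazole).
Ring F has one sp³ carbon, so it is not fully conjugated — not aromatic (cyclopentadiene).
Ring G is fully conjugated (every ring atom contributes a p orbital); 2 ring double bonds (4 π electrons) plus a heteroatom lone pair (2) give 6 π electrons. 6 = 4(1)+2, so ring G is aromatic (imidazole).
Aromatic: A, B, C, E, G. Total: 5.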